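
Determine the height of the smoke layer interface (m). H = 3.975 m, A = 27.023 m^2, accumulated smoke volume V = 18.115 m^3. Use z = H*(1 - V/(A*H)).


V/(A*H) = 0.16864
1 - 0.16864 = 0.83136
z = 3.975 * 0.83136 = 3.3046 m

3.3046 m


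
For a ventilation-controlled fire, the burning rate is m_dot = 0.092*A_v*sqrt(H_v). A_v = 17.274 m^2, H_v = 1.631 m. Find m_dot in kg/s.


sqrt(H_v) = 1.2771
m_dot = 0.092 * 17.274 * 1.2771 = 2.0296 kg/s

2.0296 kg/s


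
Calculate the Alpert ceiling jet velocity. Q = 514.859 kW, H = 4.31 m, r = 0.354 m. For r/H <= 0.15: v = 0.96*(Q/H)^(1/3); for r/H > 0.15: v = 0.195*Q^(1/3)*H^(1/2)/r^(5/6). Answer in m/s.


r/H = 0.354 / 4.31 = 0.082135
r/H <= 0.15, so v = 0.96*(Q/H)^(1/3)
Q/H = 119.46
(Q/H)^(1/3) = 4.9250
v = 0.96 * 4.9250 = 4.7280 m/s

4.7280 m/s


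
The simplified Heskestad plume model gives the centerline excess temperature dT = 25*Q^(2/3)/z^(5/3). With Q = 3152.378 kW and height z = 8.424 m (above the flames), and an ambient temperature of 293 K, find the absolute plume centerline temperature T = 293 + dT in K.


Q^(2/3) = 214.99
z^(5/3) = 34.876
dT = 25 * 214.99 / 34.876 = 154.11 K
T = 293 + 154.11 = 447.11 K

447.11 K


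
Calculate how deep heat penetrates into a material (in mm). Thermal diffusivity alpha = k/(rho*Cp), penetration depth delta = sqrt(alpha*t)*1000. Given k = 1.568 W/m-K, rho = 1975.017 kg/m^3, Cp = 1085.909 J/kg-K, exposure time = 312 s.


alpha = 1.568 / (1975.017 * 1085.909) = 7.3111e-07 m^2/s
alpha * t = 0.00022811
delta = sqrt(0.00022811) * 1000 = 15.103 mm

15.103 mm


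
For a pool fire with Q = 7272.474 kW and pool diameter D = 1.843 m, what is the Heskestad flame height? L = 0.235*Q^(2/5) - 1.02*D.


Q^(2/5) = 35.049
0.235 * Q^(2/5) = 8.2365
1.02 * D = 1.8799
L = 6.3566 m

6.3566 m


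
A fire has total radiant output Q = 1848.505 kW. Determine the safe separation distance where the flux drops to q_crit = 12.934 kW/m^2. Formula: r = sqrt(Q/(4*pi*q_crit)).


4*pi*q_crit = 162.53
Q/(4*pi*q_crit) = 11.373
r = sqrt(11.373) = 3.3724 m

3.3724 m


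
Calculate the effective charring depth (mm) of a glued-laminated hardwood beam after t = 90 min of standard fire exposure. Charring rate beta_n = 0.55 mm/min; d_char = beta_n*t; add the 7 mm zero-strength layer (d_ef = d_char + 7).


d_char = 0.55 * 90 = 49.5 mm
d_ef = 49.5 + 1.0*7 = 56.5 mm

56.5 mm


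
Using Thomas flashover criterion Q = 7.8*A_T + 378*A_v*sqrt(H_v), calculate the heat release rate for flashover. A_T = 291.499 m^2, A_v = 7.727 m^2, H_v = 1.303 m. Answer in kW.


7.8*A_T = 2273.7
sqrt(H_v) = 1.1415
378*A_v*sqrt(H_v) = 3334.1
Q = 2273.7 + 3334.1 = 5607.8 kW

5607.8 kW


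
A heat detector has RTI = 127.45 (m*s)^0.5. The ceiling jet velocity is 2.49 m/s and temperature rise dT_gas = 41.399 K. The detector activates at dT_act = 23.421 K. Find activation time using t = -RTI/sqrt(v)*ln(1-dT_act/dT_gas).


dT_act/dT_gas = 0.56574
ln(1 - 0.56574) = -0.83411
t = -127.45 / sqrt(2.49) * -0.83411 = 67.369 s

67.369 s


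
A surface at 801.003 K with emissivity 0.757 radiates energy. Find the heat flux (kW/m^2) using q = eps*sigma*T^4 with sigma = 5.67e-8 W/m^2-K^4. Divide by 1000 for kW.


T^4 = 4.1166e+11
q = 0.757 * 5.67e-8 * 4.1166e+11 / 1000 = 17.669 kW/m^2

17.669 kW/m^2


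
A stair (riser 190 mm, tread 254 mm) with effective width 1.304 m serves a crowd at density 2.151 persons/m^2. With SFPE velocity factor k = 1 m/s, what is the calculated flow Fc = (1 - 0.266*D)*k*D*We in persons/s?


1 - 0.266*D = 1 - 0.266*2.151 = 0.42783
Fs = 0.42783 * 1 * 2.151 = 0.92027 persons/(s*m)
Fc = 0.92027 * 1.304 = 1.2000 persons/s

1.2000 persons/s


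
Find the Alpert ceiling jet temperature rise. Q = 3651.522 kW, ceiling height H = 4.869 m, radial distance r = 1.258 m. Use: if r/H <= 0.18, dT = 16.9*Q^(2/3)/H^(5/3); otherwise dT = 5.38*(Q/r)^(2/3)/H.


r/H = 1.258 / 4.869 = 0.25837
r/H > 0.18, so dT = 5.38*(Q/r)^(2/3)/H
Q/r = 2902.6
(Q/r)^(2/3) = 203.48
dT = 5.38 * 203.48 / 4.869 = 224.84 K

224.84 K


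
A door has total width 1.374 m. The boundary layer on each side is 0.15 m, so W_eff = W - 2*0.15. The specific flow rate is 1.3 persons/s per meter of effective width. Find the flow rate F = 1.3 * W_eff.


W_eff = 1.374 - 0.30 = 1.074 m
F = 1.3 * 1.074 = 1.3962 persons/s

1.3962 persons/s


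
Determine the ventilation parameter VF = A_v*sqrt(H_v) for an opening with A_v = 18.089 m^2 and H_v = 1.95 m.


sqrt(H_v) = 1.3964
VF = 18.089 * 1.3964 = 25.260 m^(5/2)

25.260 m^(5/2)


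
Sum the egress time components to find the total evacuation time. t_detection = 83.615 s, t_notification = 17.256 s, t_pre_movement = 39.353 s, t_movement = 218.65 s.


Total = 83.615 + 17.256 + 39.353 + 218.65 = 358.874 s

358.874 s


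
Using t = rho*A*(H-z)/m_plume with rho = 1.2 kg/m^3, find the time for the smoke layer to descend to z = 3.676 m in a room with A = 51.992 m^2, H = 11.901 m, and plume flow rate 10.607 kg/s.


H - z = 8.225 m
t = 1.2 * 51.992 * 8.225 / 10.607 = 48.379 s

48.379 s


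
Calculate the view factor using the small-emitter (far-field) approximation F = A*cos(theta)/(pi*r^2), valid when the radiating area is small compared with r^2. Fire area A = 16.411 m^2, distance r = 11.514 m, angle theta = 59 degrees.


cos(59 deg) = 0.51504
pi*r^2 = 416.49
F = 16.411 * 0.51504 / 416.49 = 0.020294

0.020294


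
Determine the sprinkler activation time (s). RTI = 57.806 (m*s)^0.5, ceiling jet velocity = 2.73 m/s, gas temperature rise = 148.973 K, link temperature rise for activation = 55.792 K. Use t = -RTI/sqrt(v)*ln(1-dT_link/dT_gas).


dT_link/dT_gas = 0.37451
ln(1 - 0.37451) = -0.46922
t = -57.806 / sqrt(2.73) * -0.46922 = 16.416 s

16.416 s


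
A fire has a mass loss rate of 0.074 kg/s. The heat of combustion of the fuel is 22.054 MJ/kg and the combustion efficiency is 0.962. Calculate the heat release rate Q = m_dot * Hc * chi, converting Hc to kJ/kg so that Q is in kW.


Hc = 22.054 MJ/kg = 22.054 * 1000 kJ/kg = 22054 kJ/kg
Q = 0.074 kg/s * 22054 kJ/kg * 0.962 = 1570.0 kW

1570.0 kW


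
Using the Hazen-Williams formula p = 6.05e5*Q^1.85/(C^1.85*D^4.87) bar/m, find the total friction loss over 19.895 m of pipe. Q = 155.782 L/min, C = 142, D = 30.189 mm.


Q^1.85 = 11380
C^1.85 = 9588.1
D^4.87 = 1.6101e+07
p/m = 0.044598 bar/m
p_total = 0.044598 * 19.895 = 0.88728 bar

0.88728 bar


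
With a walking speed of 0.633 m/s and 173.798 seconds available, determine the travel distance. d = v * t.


d = 0.633 * 173.798 = 110.01 m

110.01 m


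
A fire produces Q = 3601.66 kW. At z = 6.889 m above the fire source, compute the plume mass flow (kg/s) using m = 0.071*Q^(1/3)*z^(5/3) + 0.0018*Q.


Q^(1/3) = 15.329
z^(5/3) = 24.942
First term = 0.071 * 15.329 * 24.942 = 27.145
Second term = 0.0018 * 3601.66 = 6.4830
m = 33.628 kg/s

33.628 kg/s


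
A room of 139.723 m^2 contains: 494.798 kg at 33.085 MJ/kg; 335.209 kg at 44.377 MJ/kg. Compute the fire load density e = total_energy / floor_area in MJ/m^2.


Total energy = 494.798*33.085 + 335.209*44.377
= 16370.39 + 14875.57
= 31245.96 MJ
e = 31245.96 / 139.723 = 223.63 MJ/m^2

223.63 MJ/m^2


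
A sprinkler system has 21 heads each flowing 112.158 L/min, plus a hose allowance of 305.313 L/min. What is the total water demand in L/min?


Sprinkler demand = 21 * 112.158 = 2355.318 L/min
Total = 2355.318 + 305.313 = 2660.631 L/min

2660.631 L/min


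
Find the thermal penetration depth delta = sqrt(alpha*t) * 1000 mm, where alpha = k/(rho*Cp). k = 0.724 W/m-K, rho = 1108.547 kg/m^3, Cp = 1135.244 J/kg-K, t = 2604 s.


alpha = 0.724 / (1108.547 * 1135.244) = 5.7530e-07 m^2/s
alpha * t = 0.0014981
delta = sqrt(0.0014981) * 1000 = 38.705 mm

38.705 mm


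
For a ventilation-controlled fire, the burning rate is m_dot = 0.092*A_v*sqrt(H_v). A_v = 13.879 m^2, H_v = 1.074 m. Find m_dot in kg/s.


sqrt(H_v) = 1.0363
m_dot = 0.092 * 13.879 * 1.0363 = 1.3233 kg/s

1.3233 kg/s


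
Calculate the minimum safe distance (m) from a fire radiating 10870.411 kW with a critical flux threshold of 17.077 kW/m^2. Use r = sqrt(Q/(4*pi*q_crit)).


4*pi*q_crit = 214.60
Q/(4*pi*q_crit) = 50.655
r = sqrt(50.655) = 7.1173 m

7.1173 m


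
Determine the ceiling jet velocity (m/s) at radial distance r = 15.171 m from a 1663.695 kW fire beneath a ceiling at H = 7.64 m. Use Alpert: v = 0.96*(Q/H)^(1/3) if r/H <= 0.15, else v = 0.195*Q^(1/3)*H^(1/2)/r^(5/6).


r/H = 15.171 / 7.64 = 1.9857
r/H > 0.15, so v = 0.195*Q^(1/3)*H^(1/2)/r^(5/6)
Q^(1/3) = 11.849
H^(1/2) = 2.7641
r^(5/6) = 9.6423
v = 0.195 * 11.849 * 2.7641 / 9.6423 = 0.66236 m/s

0.66236 m/s


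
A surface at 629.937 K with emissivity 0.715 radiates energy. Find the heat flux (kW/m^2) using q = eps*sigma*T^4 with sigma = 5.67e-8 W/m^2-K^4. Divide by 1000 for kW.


T^4 = 1.5747e+11
q = 0.715 * 5.67e-8 * 1.5747e+11 / 1000 = 6.3838 kW/m^2

6.3838 kW/m^2


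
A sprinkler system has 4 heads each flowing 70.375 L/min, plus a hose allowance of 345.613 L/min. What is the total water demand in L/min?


Sprinkler demand = 4 * 70.375 = 281.5 L/min
Total = 281.5 + 345.613 = 627.113 L/min

627.113 L/min


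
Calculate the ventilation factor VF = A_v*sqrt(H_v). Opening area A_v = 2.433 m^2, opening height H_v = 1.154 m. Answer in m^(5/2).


sqrt(H_v) = 1.0742
VF = 2.433 * 1.0742 = 2.6136 m^(5/2)

2.6136 m^(5/2)


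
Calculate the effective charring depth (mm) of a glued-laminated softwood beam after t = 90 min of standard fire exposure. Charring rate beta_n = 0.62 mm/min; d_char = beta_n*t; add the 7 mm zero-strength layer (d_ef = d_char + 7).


d_char = 0.62 * 90 = 55.8 mm
d_ef = 55.8 + 1.0*7 = 62.8 mm

62.8 mm


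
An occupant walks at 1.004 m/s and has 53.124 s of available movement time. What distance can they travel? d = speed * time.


d = 1.004 * 53.124 = 53.336 m

53.336 m


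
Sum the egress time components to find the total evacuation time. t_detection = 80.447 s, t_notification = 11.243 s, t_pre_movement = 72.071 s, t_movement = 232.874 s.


Total = 80.447 + 11.243 + 72.071 + 232.874 = 396.635 s

396.635 s


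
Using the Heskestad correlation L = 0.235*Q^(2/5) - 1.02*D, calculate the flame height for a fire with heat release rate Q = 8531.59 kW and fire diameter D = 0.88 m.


Q^(2/5) = 37.360
0.235 * Q^(2/5) = 8.7797
1.02 * D = 0.89760
L = 7.8821 m

7.8821 m


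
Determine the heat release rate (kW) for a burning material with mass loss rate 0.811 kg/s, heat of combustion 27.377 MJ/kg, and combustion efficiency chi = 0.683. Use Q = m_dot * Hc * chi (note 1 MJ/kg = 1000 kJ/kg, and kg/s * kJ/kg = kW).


Hc = 27.377 MJ/kg = 27.377 * 1000 kJ/kg = 27377 kJ/kg
Q = 0.811 kg/s * 27377 kJ/kg * 0.683 = 15164 kW

15164 kW


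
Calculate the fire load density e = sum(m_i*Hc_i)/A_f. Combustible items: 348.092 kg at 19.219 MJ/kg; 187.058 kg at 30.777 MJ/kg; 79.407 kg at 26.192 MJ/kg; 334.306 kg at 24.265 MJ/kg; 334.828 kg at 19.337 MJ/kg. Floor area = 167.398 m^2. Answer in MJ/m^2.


Total energy = 348.092*19.219 + 187.058*30.777 + 79.407*26.192 + 334.306*24.265 + 334.828*19.337
= 6689.980 + 5757.084 + 2079.828 + 8111.935 + 6474.569
= 29113.40 MJ
e = 29113.40 / 167.398 = 173.92 MJ/m^2

173.92 MJ/m^2


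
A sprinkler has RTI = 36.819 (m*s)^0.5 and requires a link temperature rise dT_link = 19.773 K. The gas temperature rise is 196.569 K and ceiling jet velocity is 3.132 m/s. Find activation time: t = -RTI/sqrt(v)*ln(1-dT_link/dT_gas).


dT_link/dT_gas = 0.10059
ln(1 - 0.10059) = -0.10602
t = -36.819 / sqrt(3.132) * -0.10602 = 2.2056 s

2.2056 s


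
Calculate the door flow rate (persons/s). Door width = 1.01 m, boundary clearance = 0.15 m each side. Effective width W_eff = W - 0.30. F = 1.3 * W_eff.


W_eff = 1.01 - 0.30 = 0.71 m
F = 1.3 * 0.71 = 0.923 persons/s

0.923 persons/s


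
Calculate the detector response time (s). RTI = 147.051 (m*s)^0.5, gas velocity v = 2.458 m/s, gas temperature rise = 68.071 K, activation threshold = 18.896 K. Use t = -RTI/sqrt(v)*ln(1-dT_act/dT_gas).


dT_act/dT_gas = 0.27759
ln(1 - 0.27759) = -0.32517
t = -147.051 / sqrt(2.458) * -0.32517 = 30.499 s

30.499 s


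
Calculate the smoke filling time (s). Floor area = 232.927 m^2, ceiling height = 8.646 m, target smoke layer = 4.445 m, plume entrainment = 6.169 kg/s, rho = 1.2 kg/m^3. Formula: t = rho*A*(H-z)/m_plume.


H - z = 4.201 m
t = 1.2 * 232.927 * 4.201 / 6.169 = 190.34 s

190.34 s


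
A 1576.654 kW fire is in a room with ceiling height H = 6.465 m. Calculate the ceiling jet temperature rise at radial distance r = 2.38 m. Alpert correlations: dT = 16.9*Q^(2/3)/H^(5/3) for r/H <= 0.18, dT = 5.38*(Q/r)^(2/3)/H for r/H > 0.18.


r/H = 2.38 / 6.465 = 0.36814
r/H > 0.18, so dT = 5.38*(Q/r)^(2/3)/H
Q/r = 662.46
(Q/r)^(2/3) = 75.993
dT = 5.38 * 75.993 / 6.465 = 63.239 K

63.239 K


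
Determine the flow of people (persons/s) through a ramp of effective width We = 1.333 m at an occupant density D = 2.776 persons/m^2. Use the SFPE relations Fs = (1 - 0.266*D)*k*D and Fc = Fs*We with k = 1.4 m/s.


1 - 0.266*D = 1 - 0.266*2.776 = 0.26158
Fs = 0.26158 * 1.4 * 2.776 = 1.0166 persons/(s*m)
Fc = 1.0166 * 1.333 = 1.3552 persons/s

1.3552 persons/s


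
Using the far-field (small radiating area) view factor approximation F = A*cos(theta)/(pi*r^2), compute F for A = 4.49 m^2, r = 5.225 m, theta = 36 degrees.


cos(36 deg) = 0.80902
pi*r^2 = 85.767
F = 4.49 * 0.80902 / 85.767 = 0.042353

0.042353


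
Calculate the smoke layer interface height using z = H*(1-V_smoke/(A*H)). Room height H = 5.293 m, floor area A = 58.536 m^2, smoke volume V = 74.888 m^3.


V/(A*H) = 0.24171
1 - 0.24171 = 0.75829
z = 5.293 * 0.75829 = 4.0137 m

4.0137 m


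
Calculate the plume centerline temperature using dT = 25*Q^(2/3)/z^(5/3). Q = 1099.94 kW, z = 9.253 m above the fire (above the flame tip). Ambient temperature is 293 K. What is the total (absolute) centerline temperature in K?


Q^(2/3) = 106.56
z^(5/3) = 40.782
dT = 25 * 106.56 / 40.782 = 65.320 K
T = 293 + 65.320 = 358.32 K

358.32 K


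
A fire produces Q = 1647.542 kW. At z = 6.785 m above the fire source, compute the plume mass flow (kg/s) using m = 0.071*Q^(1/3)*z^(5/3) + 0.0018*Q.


Q^(1/3) = 11.811
z^(5/3) = 24.317
First term = 0.071 * 11.811 * 24.317 = 20.392
Second term = 0.0018 * 1647.542 = 2.9656
m = 23.357 kg/s

23.357 kg/s


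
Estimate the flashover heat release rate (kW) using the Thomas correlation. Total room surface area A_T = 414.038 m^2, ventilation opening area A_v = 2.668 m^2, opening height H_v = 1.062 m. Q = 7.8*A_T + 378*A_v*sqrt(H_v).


7.8*A_T = 3229.5
sqrt(H_v) = 1.0305
378*A_v*sqrt(H_v) = 1039.3
Q = 3229.5 + 1039.3 = 4268.8 kW

4268.8 kW


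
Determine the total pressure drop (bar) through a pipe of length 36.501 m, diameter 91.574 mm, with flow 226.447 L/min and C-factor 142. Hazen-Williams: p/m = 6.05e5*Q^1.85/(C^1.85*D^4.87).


Q^1.85 = 22735
C^1.85 = 9588.1
D^4.87 = 3.5796e+09
p/m = 0.00040076 bar/m
p_total = 0.00040076 * 36.501 = 0.014628 bar

0.014628 bar


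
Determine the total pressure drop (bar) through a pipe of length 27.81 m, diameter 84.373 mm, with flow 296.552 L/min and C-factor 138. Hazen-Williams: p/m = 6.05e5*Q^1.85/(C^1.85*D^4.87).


Q^1.85 = 37444
C^1.85 = 9094.4
D^4.87 = 2.4022e+09
p/m = 0.0010369 bar/m
p_total = 0.0010369 * 27.81 = 0.028837 bar

0.028837 bar


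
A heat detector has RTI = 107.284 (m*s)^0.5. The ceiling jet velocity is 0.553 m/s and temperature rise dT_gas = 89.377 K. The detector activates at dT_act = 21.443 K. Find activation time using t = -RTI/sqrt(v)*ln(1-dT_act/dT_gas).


dT_act/dT_gas = 0.23992
ln(1 - 0.23992) = -0.27433
t = -107.284 / sqrt(0.553) * -0.27433 = 39.577 s

39.577 s


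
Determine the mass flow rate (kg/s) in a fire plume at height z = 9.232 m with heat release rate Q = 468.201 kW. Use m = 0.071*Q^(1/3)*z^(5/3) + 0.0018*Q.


Q^(1/3) = 7.7650
z^(5/3) = 40.628
First term = 0.071 * 7.7650 * 40.628 = 22.399
Second term = 0.0018 * 468.201 = 0.84276
m = 23.242 kg/s

23.242 kg/s


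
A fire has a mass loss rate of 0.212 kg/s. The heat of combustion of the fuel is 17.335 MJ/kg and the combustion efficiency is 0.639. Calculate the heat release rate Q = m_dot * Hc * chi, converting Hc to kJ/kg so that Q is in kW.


Hc = 17.335 MJ/kg = 17.335 * 1000 kJ/kg = 17335 kJ/kg
Q = 0.212 kg/s * 17335 kJ/kg * 0.639 = 2348.3 kW

2348.3 kW


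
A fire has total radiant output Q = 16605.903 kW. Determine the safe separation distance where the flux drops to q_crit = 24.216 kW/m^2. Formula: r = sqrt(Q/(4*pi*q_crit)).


4*pi*q_crit = 304.31
Q/(4*pi*q_crit) = 54.570
r = sqrt(54.570) = 7.3871 m

7.3871 m


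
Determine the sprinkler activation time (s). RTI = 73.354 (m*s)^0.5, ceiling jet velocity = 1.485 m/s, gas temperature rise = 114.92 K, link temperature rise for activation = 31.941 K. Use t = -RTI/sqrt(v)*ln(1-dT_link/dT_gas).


dT_link/dT_gas = 0.27794
ln(1 - 0.27794) = -0.32565
t = -73.354 / sqrt(1.485) * -0.32565 = 19.602 s

19.602 s


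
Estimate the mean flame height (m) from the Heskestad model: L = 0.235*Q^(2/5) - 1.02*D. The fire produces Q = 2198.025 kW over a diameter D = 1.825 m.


Q^(2/5) = 21.718
0.235 * Q^(2/5) = 5.1037
1.02 * D = 1.8615
L = 3.2422 m

3.2422 m


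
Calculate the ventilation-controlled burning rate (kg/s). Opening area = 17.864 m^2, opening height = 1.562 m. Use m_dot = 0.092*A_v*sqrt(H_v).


sqrt(H_v) = 1.2498
m_dot = 0.092 * 17.864 * 1.2498 = 2.0540 kg/s

2.0540 kg/s


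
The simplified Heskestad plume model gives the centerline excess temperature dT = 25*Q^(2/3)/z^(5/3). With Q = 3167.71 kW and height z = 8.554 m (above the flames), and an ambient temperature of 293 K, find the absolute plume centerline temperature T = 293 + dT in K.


Q^(2/3) = 215.69
z^(5/3) = 35.778
dT = 25 * 215.69 / 35.778 = 150.71 K
T = 293 + 150.71 = 443.71 K

443.71 K


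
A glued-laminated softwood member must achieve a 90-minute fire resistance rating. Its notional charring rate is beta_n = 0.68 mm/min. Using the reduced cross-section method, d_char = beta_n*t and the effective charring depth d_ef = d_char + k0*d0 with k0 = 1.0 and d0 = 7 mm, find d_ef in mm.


d_char = 0.68 * 90 = 61.2 mm
d_ef = 61.2 + 1.0*7 = 68.2 mm

68.2 mm


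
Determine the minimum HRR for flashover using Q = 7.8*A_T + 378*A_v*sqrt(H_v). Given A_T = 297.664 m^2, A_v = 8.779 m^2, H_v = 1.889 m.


7.8*A_T = 2321.8
sqrt(H_v) = 1.3744
378*A_v*sqrt(H_v) = 4560.9
Q = 2321.8 + 4560.9 = 6882.7 kW

6882.7 kW


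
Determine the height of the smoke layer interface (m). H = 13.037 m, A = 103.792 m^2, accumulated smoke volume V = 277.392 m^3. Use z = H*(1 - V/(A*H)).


V/(A*H) = 0.20500
1 - 0.20500 = 0.79500
z = 13.037 * 0.79500 = 10.364 m

10.364 m


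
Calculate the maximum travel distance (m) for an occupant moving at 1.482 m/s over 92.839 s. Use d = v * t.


d = 1.482 * 92.839 = 137.59 m

137.59 m


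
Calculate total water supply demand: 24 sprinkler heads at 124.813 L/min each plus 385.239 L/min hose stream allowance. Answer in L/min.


Sprinkler demand = 24 * 124.813 = 2995.512 L/min
Total = 2995.512 + 385.239 = 3380.751 L/min

3380.751 L/min


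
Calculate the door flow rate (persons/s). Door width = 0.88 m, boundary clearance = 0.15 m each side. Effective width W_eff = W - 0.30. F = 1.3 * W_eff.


W_eff = 0.88 - 0.30 = 0.58 m
F = 1.3 * 0.58 = 0.754 persons/s

0.754 persons/s


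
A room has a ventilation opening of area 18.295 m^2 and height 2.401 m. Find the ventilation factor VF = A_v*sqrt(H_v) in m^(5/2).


sqrt(H_v) = 1.5495
VF = 18.295 * 1.5495 = 28.348 m^(5/2)

28.348 m^(5/2)


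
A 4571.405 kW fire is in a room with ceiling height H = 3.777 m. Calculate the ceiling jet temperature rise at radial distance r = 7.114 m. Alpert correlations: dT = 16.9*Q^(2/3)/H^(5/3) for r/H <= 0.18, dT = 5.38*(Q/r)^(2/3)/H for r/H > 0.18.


r/H = 7.114 / 3.777 = 1.8835
r/H > 0.18, so dT = 5.38*(Q/r)^(2/3)/H
Q/r = 642.59
(Q/r)^(2/3) = 74.466
dT = 5.38 * 74.466 / 3.777 = 106.07 K

106.07 K


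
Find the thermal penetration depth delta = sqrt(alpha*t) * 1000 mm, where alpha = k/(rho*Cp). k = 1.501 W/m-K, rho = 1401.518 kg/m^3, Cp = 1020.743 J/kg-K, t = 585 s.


alpha = 1.501 / (1401.518 * 1020.743) = 1.0492e-06 m^2/s
alpha * t = 0.00061379
delta = sqrt(0.00061379) * 1000 = 24.775 mm

24.775 mm


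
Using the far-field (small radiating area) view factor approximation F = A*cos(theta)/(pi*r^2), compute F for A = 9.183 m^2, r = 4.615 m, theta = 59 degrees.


cos(59 deg) = 0.51504
pi*r^2 = 66.910
F = 9.183 * 0.51504 / 66.910 = 0.070686

0.070686


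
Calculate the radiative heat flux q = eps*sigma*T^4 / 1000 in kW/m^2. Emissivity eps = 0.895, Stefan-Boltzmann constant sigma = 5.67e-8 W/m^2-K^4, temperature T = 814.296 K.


T^4 = 4.3967e+11
q = 0.895 * 5.67e-8 * 4.3967e+11 / 1000 = 22.312 kW/m^2

22.312 kW/m^2


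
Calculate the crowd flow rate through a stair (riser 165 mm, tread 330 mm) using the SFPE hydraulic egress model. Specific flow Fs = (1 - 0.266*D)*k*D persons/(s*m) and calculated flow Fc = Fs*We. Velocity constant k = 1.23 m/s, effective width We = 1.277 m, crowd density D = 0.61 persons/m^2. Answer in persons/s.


1 - 0.266*D = 1 - 0.266*0.61 = 0.83774
Fs = 0.83774 * 1.23 * 0.61 = 0.62856 persons/(s*m)
Fc = 0.62856 * 1.277 = 0.80267 persons/s

0.80267 persons/s


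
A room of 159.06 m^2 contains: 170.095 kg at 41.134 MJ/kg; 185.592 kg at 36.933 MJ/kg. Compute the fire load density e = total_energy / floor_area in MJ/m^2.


Total energy = 170.095*41.134 + 185.592*36.933
= 6996.688 + 6854.469
= 13851.16 MJ
e = 13851.16 / 159.06 = 87.081 MJ/m^2

87.081 MJ/m^2


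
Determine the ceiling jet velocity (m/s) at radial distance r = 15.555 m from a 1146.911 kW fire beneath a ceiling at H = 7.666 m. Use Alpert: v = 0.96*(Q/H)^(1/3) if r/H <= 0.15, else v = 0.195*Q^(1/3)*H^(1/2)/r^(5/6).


r/H = 15.555 / 7.666 = 2.0291
r/H > 0.15, so v = 0.195*Q^(1/3)*H^(1/2)/r^(5/6)
Q^(1/3) = 10.468
H^(1/2) = 2.7688
r^(5/6) = 9.8452
v = 0.195 * 10.468 * 2.7688 / 9.8452 = 0.57403 m/s

0.57403 m/s


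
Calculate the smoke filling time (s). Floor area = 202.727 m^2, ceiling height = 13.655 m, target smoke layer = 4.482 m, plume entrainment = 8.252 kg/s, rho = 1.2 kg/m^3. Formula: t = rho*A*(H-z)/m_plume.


H - z = 9.173 m
t = 1.2 * 202.727 * 9.173 / 8.252 = 270.42 s

270.42 s


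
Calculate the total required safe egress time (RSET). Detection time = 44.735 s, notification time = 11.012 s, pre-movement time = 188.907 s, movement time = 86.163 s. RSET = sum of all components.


Total = 44.735 + 11.012 + 188.907 + 86.163 = 330.817 s

330.817 s


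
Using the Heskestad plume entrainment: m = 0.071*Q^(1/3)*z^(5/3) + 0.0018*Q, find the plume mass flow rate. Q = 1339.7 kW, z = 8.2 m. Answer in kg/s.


Q^(1/3) = 11.024
z^(5/3) = 33.344
First term = 0.071 * 11.024 * 33.344 = 26.099
Second term = 0.0018 * 1339.7 = 2.4115
m = 28.510 kg/s

28.510 kg/s


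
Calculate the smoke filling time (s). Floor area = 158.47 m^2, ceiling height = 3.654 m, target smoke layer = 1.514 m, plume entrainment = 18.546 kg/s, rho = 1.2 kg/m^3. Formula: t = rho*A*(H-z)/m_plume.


H - z = 2.14 m
t = 1.2 * 158.47 * 2.14 / 18.546 = 21.943 s

21.943 s


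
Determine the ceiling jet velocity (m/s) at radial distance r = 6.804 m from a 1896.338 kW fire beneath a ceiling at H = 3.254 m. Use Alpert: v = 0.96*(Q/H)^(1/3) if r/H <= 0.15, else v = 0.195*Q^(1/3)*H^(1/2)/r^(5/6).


r/H = 6.804 / 3.254 = 2.0910
r/H > 0.15, so v = 0.195*Q^(1/3)*H^(1/2)/r^(5/6)
Q^(1/3) = 12.378
H^(1/2) = 1.8039
r^(5/6) = 4.9428
v = 0.195 * 12.378 * 1.8039 / 4.9428 = 0.88087 m/s

0.88087 m/s


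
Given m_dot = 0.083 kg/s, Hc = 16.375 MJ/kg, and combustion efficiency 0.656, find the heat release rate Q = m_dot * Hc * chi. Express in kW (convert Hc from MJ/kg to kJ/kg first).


Hc = 16.375 MJ/kg = 16.375 * 1000 kJ/kg = 16375 kJ/kg
Q = 0.083 kg/s * 16375 kJ/kg * 0.656 = 891.586 kW

891.586 kW


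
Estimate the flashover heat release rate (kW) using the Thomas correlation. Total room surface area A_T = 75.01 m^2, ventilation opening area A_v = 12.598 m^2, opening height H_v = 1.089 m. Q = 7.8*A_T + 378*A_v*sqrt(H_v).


7.8*A_T = 585.078
sqrt(H_v) = 1.0436
378*A_v*sqrt(H_v) = 4969.4
Q = 585.078 + 4969.4 = 5554.5 kW

5554.5 kW


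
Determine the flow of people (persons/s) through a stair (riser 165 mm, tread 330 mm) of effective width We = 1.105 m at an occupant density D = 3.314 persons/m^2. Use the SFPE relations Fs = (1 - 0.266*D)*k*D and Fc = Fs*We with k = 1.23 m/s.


1 - 0.266*D = 1 - 0.266*3.314 = 0.11848
Fs = 0.11848 * 1.23 * 3.314 = 0.48293 persons/(s*m)
Fc = 0.48293 * 1.105 = 0.53364 persons/s

0.53364 persons/s


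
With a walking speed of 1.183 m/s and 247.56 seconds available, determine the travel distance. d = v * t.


d = 1.183 * 247.56 = 292.86 m

292.86 m


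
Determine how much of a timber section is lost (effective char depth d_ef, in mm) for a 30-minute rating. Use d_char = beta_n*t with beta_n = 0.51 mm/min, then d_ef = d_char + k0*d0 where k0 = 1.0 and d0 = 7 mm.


d_char = 0.51 * 30 = 15.3 mm
d_ef = 15.3 + 1.0*7 = 22.3 mm

22.3 mm


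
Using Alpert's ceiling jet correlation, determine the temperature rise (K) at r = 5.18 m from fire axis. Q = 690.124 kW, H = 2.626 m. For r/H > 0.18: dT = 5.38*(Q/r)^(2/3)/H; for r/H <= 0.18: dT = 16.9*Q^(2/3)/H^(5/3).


r/H = 5.18 / 2.626 = 1.9726
r/H > 0.18, so dT = 5.38*(Q/r)^(2/3)/H
Q/r = 133.23
(Q/r)^(2/3) = 26.085
dT = 5.38 * 26.085 / 2.626 = 53.442 K

53.442 K


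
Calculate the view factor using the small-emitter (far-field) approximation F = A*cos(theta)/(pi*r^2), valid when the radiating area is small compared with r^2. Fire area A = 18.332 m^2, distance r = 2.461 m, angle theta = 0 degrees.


cos(0 deg) = 1
pi*r^2 = 19.027
F = 18.332 * 1 / 19.027 = 0.96347

0.96347


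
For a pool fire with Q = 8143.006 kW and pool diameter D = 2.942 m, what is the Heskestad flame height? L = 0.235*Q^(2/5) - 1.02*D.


Q^(2/5) = 36.670
0.235 * Q^(2/5) = 8.6175
1.02 * D = 3.0008
L = 5.6167 m

5.6167 m


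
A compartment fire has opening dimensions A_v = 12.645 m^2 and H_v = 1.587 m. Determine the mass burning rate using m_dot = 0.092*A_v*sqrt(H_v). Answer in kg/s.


sqrt(H_v) = 1.2598
m_dot = 0.092 * 12.645 * 1.2598 = 1.4655 kg/s

1.4655 kg/s


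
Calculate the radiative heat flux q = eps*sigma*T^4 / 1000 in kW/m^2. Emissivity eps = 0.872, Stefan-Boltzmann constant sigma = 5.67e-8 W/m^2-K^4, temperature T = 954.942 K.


T^4 = 8.3159e+11
q = 0.872 * 5.67e-8 * 8.3159e+11 / 1000 = 41.116 kW/m^2

41.116 kW/m^2


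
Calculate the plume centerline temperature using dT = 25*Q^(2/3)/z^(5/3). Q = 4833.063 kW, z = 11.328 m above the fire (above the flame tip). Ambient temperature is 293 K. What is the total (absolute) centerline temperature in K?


Q^(2/3) = 285.86
z^(5/3) = 57.138
dT = 25 * 285.86 / 57.138 = 125.07 K
T = 293 + 125.07 = 418.07 K

418.07 K


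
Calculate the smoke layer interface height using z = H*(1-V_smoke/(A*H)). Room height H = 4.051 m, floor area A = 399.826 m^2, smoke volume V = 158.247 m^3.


V/(A*H) = 0.097702
1 - 0.097702 = 0.90230
z = 4.051 * 0.90230 = 3.6552 m

3.6552 m


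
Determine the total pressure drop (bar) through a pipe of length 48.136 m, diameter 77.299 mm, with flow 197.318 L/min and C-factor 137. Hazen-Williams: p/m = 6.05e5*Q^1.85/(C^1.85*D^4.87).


Q^1.85 = 17622
C^1.85 = 8972.9
D^4.87 = 1.5682e+09
p/m = 0.00075766 bar/m
p_total = 0.00075766 * 48.136 = 0.036471 bar

0.036471 bar


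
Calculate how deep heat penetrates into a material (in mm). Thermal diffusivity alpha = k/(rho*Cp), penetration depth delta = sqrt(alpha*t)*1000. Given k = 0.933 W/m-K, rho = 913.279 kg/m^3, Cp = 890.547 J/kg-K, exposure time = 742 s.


alpha = 0.933 / (913.279 * 890.547) = 1.1472e-06 m^2/s
alpha * t = 0.00085119
delta = sqrt(0.00085119) * 1000 = 29.175 mm

29.175 mm


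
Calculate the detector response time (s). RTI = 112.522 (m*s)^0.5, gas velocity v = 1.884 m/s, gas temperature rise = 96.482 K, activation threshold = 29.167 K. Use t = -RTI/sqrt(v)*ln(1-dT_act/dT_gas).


dT_act/dT_gas = 0.30231
ln(1 - 0.30231) = -0.35997
t = -112.522 / sqrt(1.884) * -0.35997 = 29.510 s

29.510 s


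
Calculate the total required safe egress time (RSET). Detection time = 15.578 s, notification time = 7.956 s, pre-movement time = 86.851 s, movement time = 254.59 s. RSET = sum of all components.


Total = 15.578 + 7.956 + 86.851 + 254.59 = 364.975 s

364.975 s


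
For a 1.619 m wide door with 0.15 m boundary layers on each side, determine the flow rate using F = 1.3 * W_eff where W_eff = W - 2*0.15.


W_eff = 1.619 - 0.30 = 1.319 m
F = 1.3 * 1.319 = 1.7147 persons/s

1.7147 persons/s


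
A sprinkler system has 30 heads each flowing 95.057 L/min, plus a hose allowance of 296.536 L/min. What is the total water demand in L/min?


Sprinkler demand = 30 * 95.057 = 2851.71 L/min
Total = 2851.71 + 296.536 = 3148.246 L/min

3148.246 L/min


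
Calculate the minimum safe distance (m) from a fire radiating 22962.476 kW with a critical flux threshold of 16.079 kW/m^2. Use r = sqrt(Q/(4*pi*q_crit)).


4*pi*q_crit = 202.05
Q/(4*pi*q_crit) = 113.64
r = sqrt(113.64) = 10.660 m

10.660 m


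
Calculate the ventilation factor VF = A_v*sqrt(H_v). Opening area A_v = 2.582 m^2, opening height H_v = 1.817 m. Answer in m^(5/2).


sqrt(H_v) = 1.3480
VF = 2.582 * 1.3480 = 3.4804 m^(5/2)

3.4804 m^(5/2)


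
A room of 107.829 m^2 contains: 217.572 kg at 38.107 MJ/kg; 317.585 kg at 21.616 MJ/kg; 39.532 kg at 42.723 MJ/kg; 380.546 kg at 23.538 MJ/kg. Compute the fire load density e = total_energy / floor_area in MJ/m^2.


Total energy = 217.572*38.107 + 317.585*21.616 + 39.532*42.723 + 380.546*23.538
= 8291.016 + 6864.917 + 1688.926 + 8957.292
= 25802.15 MJ
e = 25802.15 / 107.829 = 239.29 MJ/m^2

239.29 MJ/m^2


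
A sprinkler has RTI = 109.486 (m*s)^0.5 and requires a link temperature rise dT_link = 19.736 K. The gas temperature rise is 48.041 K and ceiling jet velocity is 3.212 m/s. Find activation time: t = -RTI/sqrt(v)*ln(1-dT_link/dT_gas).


dT_link/dT_gas = 0.41082
ln(1 - 0.41082) = -0.52902
t = -109.486 / sqrt(3.212) * -0.52902 = 32.318 s

32.318 s


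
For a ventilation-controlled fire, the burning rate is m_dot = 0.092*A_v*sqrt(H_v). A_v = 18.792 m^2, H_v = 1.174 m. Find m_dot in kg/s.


sqrt(H_v) = 1.0835
m_dot = 0.092 * 18.792 * 1.0835 = 1.8732 kg/s

1.8732 kg/s


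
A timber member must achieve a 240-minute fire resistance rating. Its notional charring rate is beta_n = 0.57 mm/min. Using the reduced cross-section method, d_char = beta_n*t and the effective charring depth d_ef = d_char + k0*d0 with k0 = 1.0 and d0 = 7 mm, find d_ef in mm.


d_char = 0.57 * 240 = 136.8 mm
d_ef = 136.8 + 1.0*7 = 143.8 mm

143.8 mm


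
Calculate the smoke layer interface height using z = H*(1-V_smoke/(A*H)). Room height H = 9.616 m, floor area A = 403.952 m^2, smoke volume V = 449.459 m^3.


V/(A*H) = 0.11571
1 - 0.11571 = 0.88429
z = 9.616 * 0.88429 = 8.5033 m

8.5033 m


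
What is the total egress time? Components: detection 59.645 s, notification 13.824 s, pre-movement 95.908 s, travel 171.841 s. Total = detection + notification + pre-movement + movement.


Total = 59.645 + 13.824 + 95.908 + 171.841 = 341.218 s

341.218 s


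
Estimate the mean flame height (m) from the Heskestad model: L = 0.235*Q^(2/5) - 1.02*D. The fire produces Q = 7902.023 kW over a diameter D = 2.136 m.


Q^(2/5) = 36.232
0.235 * Q^(2/5) = 8.5146
1.02 * D = 2.1787
L = 6.3359 m

6.3359 m


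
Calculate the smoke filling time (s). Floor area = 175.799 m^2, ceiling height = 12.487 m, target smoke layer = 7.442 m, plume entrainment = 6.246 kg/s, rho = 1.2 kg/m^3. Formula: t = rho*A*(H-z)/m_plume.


H - z = 5.045 m
t = 1.2 * 175.799 * 5.045 / 6.246 = 170.39 s

170.39 s


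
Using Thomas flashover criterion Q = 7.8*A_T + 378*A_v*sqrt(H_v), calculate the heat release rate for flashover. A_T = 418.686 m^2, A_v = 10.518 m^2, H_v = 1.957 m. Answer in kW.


7.8*A_T = 3265.8
sqrt(H_v) = 1.3989
378*A_v*sqrt(H_v) = 5561.9
Q = 3265.8 + 5561.9 = 8827.6 kW

8827.6 kW


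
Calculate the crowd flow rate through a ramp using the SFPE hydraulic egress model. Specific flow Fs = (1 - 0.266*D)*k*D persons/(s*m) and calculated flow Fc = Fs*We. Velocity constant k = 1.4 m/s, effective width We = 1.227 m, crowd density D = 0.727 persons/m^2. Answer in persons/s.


1 - 0.266*D = 1 - 0.266*0.727 = 0.80662
Fs = 0.80662 * 1.4 * 0.727 = 0.82098 persons/(s*m)
Fc = 0.82098 * 1.227 = 1.0073 persons/s

1.0073 persons/s


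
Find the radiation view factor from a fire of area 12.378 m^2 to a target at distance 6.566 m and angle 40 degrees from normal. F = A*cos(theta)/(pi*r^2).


cos(40 deg) = 0.76604
pi*r^2 = 135.44
F = 12.378 * 0.76604 / 135.44 = 0.070009

0.070009


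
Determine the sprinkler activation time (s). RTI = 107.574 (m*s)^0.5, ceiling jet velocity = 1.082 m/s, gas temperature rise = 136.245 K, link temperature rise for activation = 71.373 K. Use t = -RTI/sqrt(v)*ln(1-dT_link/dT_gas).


dT_link/dT_gas = 0.52386
ln(1 - 0.52386) = -0.74204
t = -107.574 / sqrt(1.082) * -0.74204 = 76.740 s

76.740 s


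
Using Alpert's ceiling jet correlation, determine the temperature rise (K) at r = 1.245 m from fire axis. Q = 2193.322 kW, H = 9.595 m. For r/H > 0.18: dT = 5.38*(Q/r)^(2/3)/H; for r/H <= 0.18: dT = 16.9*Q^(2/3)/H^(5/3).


r/H = 1.245 / 9.595 = 0.12976
r/H <= 0.18, so dT = 16.9*Q^(2/3)/H^(5/3)
Q^(2/3) = 168.81
H^(5/3) = 43.325
dT = 16.9 * 168.81 / 43.325 = 65.849 K

65.849 K


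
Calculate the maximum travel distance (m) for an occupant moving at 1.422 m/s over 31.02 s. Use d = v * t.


d = 1.422 * 31.02 = 44.110 m

44.110 m


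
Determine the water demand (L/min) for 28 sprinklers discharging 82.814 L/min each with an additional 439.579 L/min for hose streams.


Sprinkler demand = 28 * 82.814 = 2318.792 L/min
Total = 2318.792 + 439.579 = 2758.371 L/min

2758.371 L/min


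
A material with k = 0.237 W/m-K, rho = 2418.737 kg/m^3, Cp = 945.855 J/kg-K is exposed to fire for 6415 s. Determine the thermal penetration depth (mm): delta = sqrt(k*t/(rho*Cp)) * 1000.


alpha = 0.237 / (2418.737 * 945.855) = 1.0359e-07 m^2/s
alpha * t = 0.00066456
delta = sqrt(0.00066456) * 1000 = 25.779 mm

25.779 mm


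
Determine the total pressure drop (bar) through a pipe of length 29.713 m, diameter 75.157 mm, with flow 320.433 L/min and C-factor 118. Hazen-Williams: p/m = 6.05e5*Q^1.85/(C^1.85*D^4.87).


Q^1.85 = 43213
C^1.85 = 6807.4
D^4.87 = 1.3676e+09
p/m = 0.0028081 bar/m
p_total = 0.0028081 * 29.713 = 0.083438 bar

0.083438 bar


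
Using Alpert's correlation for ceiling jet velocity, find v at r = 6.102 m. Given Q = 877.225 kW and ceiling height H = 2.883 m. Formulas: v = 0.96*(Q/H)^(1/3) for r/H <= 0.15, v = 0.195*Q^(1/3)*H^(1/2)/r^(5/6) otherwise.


r/H = 6.102 / 2.883 = 2.1165
r/H > 0.15, so v = 0.195*Q^(1/3)*H^(1/2)/r^(5/6)
Q^(1/3) = 9.5728
H^(1/2) = 1.6979
r^(5/6) = 4.5140
v = 0.195 * 9.5728 * 1.6979 / 4.5140 = 0.70216 m/s

0.70216 m/s


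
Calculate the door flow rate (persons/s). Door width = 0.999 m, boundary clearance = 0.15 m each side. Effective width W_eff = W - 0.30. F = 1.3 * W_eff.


W_eff = 0.999 - 0.30 = 0.699 m
F = 1.3 * 0.699 = 0.90870 persons/s

0.90870 persons/s


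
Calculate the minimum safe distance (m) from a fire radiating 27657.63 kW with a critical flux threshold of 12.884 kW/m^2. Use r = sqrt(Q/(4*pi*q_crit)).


4*pi*q_crit = 161.91
Q/(4*pi*q_crit) = 170.83
r = sqrt(170.83) = 13.070 m

13.070 m


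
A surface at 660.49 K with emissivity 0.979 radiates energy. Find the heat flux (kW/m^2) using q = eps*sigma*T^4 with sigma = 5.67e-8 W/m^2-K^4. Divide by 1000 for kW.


T^4 = 1.9031e+11
q = 0.979 * 5.67e-8 * 1.9031e+11 / 1000 = 10.564 kW/m^2

10.564 kW/m^2


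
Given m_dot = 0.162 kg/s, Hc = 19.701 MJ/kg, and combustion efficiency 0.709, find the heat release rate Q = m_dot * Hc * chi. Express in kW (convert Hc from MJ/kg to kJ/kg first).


Hc = 19.701 MJ/kg = 19.701 * 1000 kJ/kg = 19701 kJ/kg
Q = 0.162 kg/s * 19701 kJ/kg * 0.709 = 2262.8 kW

2262.8 kW


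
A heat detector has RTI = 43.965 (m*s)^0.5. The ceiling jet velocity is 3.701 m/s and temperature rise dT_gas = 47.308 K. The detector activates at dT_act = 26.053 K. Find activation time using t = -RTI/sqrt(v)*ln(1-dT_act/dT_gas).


dT_act/dT_gas = 0.55071
ln(1 - 0.55071) = -0.80009
t = -43.965 / sqrt(3.701) * -0.80009 = 18.285 s

18.285 s


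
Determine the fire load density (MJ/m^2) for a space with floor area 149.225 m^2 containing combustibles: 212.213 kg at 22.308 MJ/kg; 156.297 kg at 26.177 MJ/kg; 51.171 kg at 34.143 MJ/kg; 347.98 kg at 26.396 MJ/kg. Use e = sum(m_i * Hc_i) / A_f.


Total energy = 212.213*22.308 + 156.297*26.177 + 51.171*34.143 + 347.98*26.396
= 4734.048 + 4091.387 + 1747.131 + 9185.280
= 19757.85 MJ
e = 19757.85 / 149.225 = 132.40 MJ/m^2

132.40 MJ/m^2


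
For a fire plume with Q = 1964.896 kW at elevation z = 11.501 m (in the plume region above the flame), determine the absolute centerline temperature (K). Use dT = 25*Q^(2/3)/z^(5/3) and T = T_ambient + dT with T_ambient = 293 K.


Q^(2/3) = 156.88
z^(5/3) = 58.599
dT = 25 * 156.88 / 58.599 = 66.928 K
T = 293 + 66.928 = 359.93 K

359.93 K


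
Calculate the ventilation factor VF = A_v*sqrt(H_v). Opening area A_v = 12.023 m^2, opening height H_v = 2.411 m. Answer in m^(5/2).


sqrt(H_v) = 1.5527
VF = 12.023 * 1.5527 = 18.669 m^(5/2)

18.669 m^(5/2)


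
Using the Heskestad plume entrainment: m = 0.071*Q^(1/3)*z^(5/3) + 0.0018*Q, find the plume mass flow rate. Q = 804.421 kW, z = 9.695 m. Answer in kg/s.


Q^(1/3) = 9.3002
z^(5/3) = 44.080
First term = 0.071 * 9.3002 * 44.080 = 29.107
Second term = 0.0018 * 804.421 = 1.4480
m = 30.555 kg/s

30.555 kg/s


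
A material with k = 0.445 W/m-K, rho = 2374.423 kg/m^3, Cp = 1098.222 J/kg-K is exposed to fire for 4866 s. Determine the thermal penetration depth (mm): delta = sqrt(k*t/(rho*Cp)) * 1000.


alpha = 0.445 / (2374.423 * 1098.222) = 1.7065e-07 m^2/s
alpha * t = 0.00083039
delta = sqrt(0.00083039) * 1000 = 28.817 mm

28.817 mm


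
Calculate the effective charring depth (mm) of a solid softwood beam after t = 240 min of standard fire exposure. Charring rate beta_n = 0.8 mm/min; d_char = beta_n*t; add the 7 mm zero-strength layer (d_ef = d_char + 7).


d_char = 0.8 * 240 = 192 mm
d_ef = 192 + 1.0*7 = 199 mm

199 mm


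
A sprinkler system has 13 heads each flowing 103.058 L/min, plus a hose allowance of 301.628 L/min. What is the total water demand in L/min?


Sprinkler demand = 13 * 103.058 = 1339.754 L/min
Total = 1339.754 + 301.628 = 1641.382 L/min

1641.382 L/min


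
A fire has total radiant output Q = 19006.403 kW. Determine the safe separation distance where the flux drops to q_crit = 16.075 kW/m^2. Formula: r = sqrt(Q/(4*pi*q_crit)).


4*pi*q_crit = 202.00
Q/(4*pi*q_crit) = 94.089
r = sqrt(94.089) = 9.7000 m

9.7000 m


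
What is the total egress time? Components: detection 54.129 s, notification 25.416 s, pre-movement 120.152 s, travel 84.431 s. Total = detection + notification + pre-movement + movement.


Total = 54.129 + 25.416 + 120.152 + 84.431 = 284.128 s

284.128 s


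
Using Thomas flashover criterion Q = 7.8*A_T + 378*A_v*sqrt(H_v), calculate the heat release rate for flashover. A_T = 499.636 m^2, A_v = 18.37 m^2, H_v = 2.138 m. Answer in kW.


7.8*A_T = 3897.2
sqrt(H_v) = 1.4622
378*A_v*sqrt(H_v) = 10153
Q = 3897.2 + 10153 = 14050 kW

14050 kW


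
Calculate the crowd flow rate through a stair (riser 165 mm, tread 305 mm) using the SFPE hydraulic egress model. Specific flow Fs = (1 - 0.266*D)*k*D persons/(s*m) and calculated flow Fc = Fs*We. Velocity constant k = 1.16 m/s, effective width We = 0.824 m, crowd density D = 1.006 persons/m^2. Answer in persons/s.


1 - 0.266*D = 1 - 0.266*1.006 = 0.73240
Fs = 0.73240 * 1.16 * 1.006 = 0.85469 persons/(s*m)
Fc = 0.85469 * 0.824 = 0.70426 persons/s

0.70426 persons/s
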